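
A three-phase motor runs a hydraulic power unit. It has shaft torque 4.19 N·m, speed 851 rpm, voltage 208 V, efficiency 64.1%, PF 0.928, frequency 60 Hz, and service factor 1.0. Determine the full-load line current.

1.74 A

ω = 2π×851/60 = 89.12 rad/s; P_out = τω = 4.19 × 89.12 = 373 W
P_in = P_out / η = 373 / 0.641 = 582 W
I_L = P_in / (√3·V_L·cosφ) = 582 / (1.732 × 208 × 0.928) = 1.74 A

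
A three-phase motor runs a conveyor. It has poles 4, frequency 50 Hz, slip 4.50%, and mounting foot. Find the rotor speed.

1432 rpm

n_s = 120f/p = 120×50/4 = 1500 rpm
n = n_s(1 − s) = 1500 × (1 − 0.045) = 1432 rpm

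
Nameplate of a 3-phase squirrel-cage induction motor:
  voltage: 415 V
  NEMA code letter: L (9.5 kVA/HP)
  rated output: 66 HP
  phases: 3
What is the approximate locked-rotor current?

872 A

S_LR = 9.5 × 66 = 627 kVA
I_LR = S_LR/(√3·V_L) = 627000/(1.732×415) = 872 A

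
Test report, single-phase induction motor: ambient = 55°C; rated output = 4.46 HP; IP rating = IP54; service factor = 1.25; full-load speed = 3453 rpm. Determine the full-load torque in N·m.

P_out = 4.46 × 746 = 3327 W
ω = 2π × 3453/60 = 361.6 rad/s
τ = P_out/ω = 3327/361.6 = 9.2 N·m

9.2 N·m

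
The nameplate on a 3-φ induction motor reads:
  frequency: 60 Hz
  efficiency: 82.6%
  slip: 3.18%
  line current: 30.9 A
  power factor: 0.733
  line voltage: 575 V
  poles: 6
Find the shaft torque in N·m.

P_in = √3·V·I·cosφ = 1.732 × 575 × 30.9 × 0.733 = 22557 W
P_out = η·P_in = 0.826 × 22557 = 18632 W
n_s = 120×60/6 = 1200 rpm; n = 1200×(1−0.0318) = 1162 rpm
ω = 2π×1162/60 = 121.7 rad/s
τ = P_out/ω = 18632/121.7 = 153 N·m

153 N·m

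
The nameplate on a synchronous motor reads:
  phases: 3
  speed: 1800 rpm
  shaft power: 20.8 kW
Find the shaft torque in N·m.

ω = 2π × 1800/60 = 188.5 rad/s
τ = P/ω = 20800/188.5 = 110 N·m

110 N·m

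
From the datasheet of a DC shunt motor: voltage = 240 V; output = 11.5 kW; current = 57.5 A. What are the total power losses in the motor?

2300 W

P_in = V·I = 240×57.5 = 13800 W
P_out = 11500 W
Losses = P_in − P_out = 13800 − 11500 = 2300 W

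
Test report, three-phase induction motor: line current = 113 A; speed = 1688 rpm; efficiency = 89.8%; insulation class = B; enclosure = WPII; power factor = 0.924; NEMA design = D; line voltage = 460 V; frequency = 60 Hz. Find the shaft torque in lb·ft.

312 lb·ft

P_in = √3·V·I·cosφ = 1.732 × 460 × 113 × 0.924 = 83187 W
P_out = η·P_in = 0.898 × 83187 = 74702 W
n = 1688 rpm
ω = 2π×1688/60 = 176.8 rad/s
τ = P_out/ω = 74702/176.8 = 422.5 N·m
In lb·ft: 422.5/1.356 = 312 lb·ft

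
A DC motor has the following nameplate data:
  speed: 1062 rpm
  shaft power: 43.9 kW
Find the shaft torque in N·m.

ω = 2π × 1062/60 = 111.2 rad/s
τ = P/ω = 43900/111.2 = 395 N·m

395 N·m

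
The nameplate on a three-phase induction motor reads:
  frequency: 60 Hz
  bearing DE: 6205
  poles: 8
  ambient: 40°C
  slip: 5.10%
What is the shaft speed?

854 rpm

n_s = 120f/p = 120×60/8 = 900 rpm
n = n_s(1 − s) = 900 × (1 − 0.051) = 854 rpm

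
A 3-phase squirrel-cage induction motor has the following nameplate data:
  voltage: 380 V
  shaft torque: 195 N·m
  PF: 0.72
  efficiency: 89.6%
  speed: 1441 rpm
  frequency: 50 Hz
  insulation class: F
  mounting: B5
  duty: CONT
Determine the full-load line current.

69.3 A

ω = 2π×1441/60 = 150.9 rad/s; P_out = τω = 195 × 150.9 = 29426 W
P_in = P_out / η = 29426 / 0.896 = 32842 W
I_L = P_in / (√3·V_L·cosφ) = 32842 / (1.732 × 380 × 0.72) = 69.3 A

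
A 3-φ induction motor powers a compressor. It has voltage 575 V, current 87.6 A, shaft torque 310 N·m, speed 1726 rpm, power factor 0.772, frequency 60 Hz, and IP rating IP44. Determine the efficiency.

ω = 2π × 1726/60 = 180.7 rad/s; P_out = τω = 310 × 180.7 = 56017 W
P_in = √3·V_L·I_L·cosφ = 1.732 × 575 × 87.6 × 0.772 = 67350 W
η = P_out / P_in = 56017 / 67350 = 0.832 = 83.2%

83.2 %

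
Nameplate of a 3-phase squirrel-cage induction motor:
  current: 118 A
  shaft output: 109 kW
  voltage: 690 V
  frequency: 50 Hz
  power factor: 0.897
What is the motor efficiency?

P_out = 109 kW = 109000 W
P_in = √3·V_L·I_L·cosφ = 1.732 × 690 × 118 × 0.897 = 126494 W
η = P_out / P_in = 109000 / 126494 = 0.862 = 86.2%

86.2 %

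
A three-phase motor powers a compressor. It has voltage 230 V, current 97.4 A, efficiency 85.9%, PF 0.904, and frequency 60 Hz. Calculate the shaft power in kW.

P_in = √3·V·I·cosφ = 1.732 × 230 × 97.4 × 0.904 = 35075 W
P_out = η·P_in = 0.859 × 35075 = 30129 W

30.1 kW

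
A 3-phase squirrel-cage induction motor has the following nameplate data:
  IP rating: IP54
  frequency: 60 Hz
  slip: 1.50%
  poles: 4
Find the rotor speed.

1773 rpm

n_s = 120f/p = 120×60/4 = 1800 rpm
n = n_s(1 − s) = 1800 × (1 − 0.015) = 1773 rpm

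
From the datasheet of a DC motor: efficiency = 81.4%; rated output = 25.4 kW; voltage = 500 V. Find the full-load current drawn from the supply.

P_out = 25.4 kW = 25400 W
P_in = P_out / η = 25400 / 0.814 = 31204 W
I = P_in / V = 31204 / 500 = 62.4 A

62.4 A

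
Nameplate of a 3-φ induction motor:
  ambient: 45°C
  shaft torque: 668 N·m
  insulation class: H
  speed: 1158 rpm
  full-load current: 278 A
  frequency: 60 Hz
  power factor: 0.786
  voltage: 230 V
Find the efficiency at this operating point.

ω = 2π × 1158/60 = 121.3 rad/s; P_out = τω = 668 × 121.3 = 81028 W
P_in = √3·V_L·I_L·cosφ = 1.732 × 230 × 278 × 0.786 = 87045 W
η = P_out / P_in = 81028 / 87045 = 0.931 = 93.1%

93.1 %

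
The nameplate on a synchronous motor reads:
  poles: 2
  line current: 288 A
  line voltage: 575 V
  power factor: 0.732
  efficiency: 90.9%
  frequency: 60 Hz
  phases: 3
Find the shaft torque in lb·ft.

P_in = √3·V·I·cosφ = 1.732 × 575 × 288 × 0.732 = 209952 W
P_out = η·P_in = 0.909 × 209952 = 190846 W
n = n_s = 120×60/2 = 3600 rpm (synchronous)
ω = 2π×3600/60 = 377 rad/s
τ = P_out/ω = 190846/377 = 506.2 N·m
In lb·ft: 506.2/1.356 = 373 lb·ft

373 lb·ft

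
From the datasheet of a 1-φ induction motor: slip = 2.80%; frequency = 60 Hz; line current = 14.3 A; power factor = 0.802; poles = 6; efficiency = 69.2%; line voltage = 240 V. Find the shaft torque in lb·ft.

P_in = V·I·cosφ = 240 × 14.3 × 0.802 = 2752 W
P_out = η·P_in = 0.692 × 2752 = 1904 W
n_s = 120×60/6 = 1200 rpm; n = 1200×(1−0.028) = 1166 rpm
ω = 2π×1166/60 = 122.1 rad/s
τ = P_out/ω = 1904/122.1 = 15.59 N·m
In lb·ft: 15.59/1.356 = 11.5 lb·ft

11.5 lb·ft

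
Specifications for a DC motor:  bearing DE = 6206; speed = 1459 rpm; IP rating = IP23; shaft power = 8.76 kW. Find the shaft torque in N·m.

57.3 N·m

ω = 2π × 1459/60 = 152.8 rad/s
τ = P/ω = 8760/152.8 = 57.3 N·m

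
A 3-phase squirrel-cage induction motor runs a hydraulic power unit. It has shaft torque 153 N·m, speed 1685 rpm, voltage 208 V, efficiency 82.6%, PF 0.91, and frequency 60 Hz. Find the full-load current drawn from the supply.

ω = 2π×1685/60 = 176.5 rad/s; P_out = τω = 153 × 176.5 = 27005 W
P_in = P_out / η = 27005 / 0.826 = 32694 W
I_L = P_in / (√3·V_L·cosφ) = 32694 / (1.732 × 208 × 0.91) = 99.7 A

99.7 A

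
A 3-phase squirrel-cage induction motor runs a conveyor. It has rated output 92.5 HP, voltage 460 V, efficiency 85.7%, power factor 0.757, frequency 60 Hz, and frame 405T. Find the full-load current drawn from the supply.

P_out = 92.5 × 746 = 69005 W
P_in = P_out / η = 69005 / 0.857 = 80519 W
I_L = P_in / (√3·V_L·cosφ) = 80519 / (1.732 × 460 × 0.757) = 134 A

134 A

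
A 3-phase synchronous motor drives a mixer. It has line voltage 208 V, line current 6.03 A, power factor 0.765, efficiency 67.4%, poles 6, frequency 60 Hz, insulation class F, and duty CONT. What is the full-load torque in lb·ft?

P_in = √3·V·I·cosφ = 1.732 × 208 × 6.03 × 0.765 = 1662 W
P_out = η·P_in = 0.674 × 1662 = 1120 W
n = n_s = 120×60/6 = 1200 rpm (synchronous)
ω = 2π×1200/60 = 125.7 rad/s
τ = P_out/ω = 1120/125.7 = 8.91 N·m
In lb·ft: 8.91/1.356 = 6.57 lb·ft

6.57 lb·ft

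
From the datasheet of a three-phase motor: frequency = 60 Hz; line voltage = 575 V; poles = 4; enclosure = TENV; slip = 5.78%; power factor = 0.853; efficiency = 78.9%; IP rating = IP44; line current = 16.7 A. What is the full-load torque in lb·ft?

46.5 lb·ft

P_in = √3·V·I·cosφ = 1.732 × 575 × 16.7 × 0.853 = 14187 W
P_out = η·P_in = 0.789 × 14187 = 11194 W
n_s = 120×60/4 = 1800 rpm; n = 1800×(1−0.0578) = 1696 rpm
ω = 2π×1696/60 = 177.6 rad/s
τ = P_out/ω = 11194/177.6 = 63.03 N·m
In lb·ft: 63.03/1.356 = 46.5 lb·ft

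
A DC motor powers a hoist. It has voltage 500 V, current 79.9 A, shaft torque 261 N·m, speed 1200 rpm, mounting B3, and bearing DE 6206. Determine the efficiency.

82.1 %

ω = 2π × 1200/60 = 125.7 rad/s; P_out = τω = 261 × 125.7 = 32808 W
P_in = V·I = 500 × 79.9 = 39950 W
η = P_out / P_in = 32808 / 39950 = 0.821 = 82.1%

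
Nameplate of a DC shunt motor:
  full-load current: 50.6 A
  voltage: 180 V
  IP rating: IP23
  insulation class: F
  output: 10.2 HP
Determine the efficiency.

83.5 %

P_out = 10.2 × 746 = 7609 W
P_in = V·I = 180 × 50.6 = 9108 W
η = P_out / P_in = 7609 / 9108 = 0.835 = 83.5%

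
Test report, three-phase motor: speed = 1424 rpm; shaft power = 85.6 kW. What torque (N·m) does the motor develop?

574 N·m

ω = 2π × 1424/60 = 149.1 rad/s
τ = P/ω = 85600/149.1 = 574 N·m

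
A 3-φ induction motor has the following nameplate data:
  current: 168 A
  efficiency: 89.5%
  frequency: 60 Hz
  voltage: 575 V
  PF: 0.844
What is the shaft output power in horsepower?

P_in = √3·V·I·cosφ = 1.732 × 575 × 168 × 0.844 = 141211 W
P_out = η·P_in = 0.895 × 141211 = 126384 W
= 126384/746 = 169 HP

169 HP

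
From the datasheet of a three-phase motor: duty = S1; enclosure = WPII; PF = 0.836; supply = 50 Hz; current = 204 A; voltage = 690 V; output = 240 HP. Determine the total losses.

24.8 kW

P_in = √3·V·I·cosφ = 1.732×690×204×0.836 = 203814 W
P_out = 240×746 = 179040 W
Losses = P_in − P_out = 203814 − 179040 = 24774 W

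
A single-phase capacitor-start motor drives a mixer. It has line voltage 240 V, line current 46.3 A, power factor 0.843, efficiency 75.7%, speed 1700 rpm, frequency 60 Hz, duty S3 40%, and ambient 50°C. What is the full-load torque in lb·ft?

P_in = V·I·cosφ = 240 × 46.3 × 0.843 = 9367 W
P_out = η·P_in = 0.757 × 9367 = 7091 W
n = 1700 rpm
ω = 2π×1700/60 = 178 rad/s
τ = P_out/ω = 7091/178 = 39.84 N·m
In lb·ft: 39.84/1.356 = 29.4 lb·ft

29.4 lb·ft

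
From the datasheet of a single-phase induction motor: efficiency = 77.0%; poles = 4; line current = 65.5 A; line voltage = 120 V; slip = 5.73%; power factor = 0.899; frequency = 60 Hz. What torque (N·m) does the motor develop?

P_in = V·I·cosφ = 120 × 65.5 × 0.899 = 7066 W
P_out = η·P_in = 0.77 × 7066 = 5441 W
n_s = 120×60/4 = 1800 rpm; n = 1800×(1−0.0573) = 1697 rpm
ω = 2π×1697/60 = 177.7 rad/s
τ = P_out/ω = 5441/177.7 = 30.6 N·m

30.6 N·m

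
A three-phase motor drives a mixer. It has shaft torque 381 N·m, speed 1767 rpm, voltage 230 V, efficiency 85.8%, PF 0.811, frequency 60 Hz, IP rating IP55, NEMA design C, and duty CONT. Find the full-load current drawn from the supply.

254 A

ω = 2π×1767/60 = 185 rad/s; P_out = τω = 381 × 185 = 70485 W
P_in = P_out / η = 70485 / 0.858 = 82150 W
I_L = P_in / (√3·V_L·cosφ) = 82150 / (1.732 × 230 × 0.811) = 254 A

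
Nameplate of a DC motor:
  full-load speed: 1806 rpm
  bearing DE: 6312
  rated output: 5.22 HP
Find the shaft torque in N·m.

P_out = 5.22 × 746 = 3894 W
ω = 2π × 1806/60 = 189.1 rad/s
τ = P_out/ω = 3894/189.1 = 20.6 N·m

20.6 N·m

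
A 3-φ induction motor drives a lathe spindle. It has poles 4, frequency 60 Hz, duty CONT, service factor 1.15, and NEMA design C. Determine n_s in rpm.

1800 rpm

n_s = 120f/p = 120×60/4 = 1800 rpm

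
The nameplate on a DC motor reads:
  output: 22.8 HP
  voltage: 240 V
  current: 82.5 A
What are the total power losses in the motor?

2790 W

P_in = V·I = 240×82.5 = 19800 W
P_out = 22.8×746 = 17009 W
Losses = P_in − P_out = 19800 − 17009 = 2791 W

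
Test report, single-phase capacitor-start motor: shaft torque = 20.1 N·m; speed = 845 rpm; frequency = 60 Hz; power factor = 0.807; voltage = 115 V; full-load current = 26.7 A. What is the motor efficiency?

71.8 %

ω = 2π × 845/60 = 88.49 rad/s; P_out = τω = 20.1 × 88.49 = 1779 W
P_in = V·I·cosφ = 115 × 26.7 × 0.807 = 2478 W
η = P_out / P_in = 1779 / 2478 = 0.718 = 71.8%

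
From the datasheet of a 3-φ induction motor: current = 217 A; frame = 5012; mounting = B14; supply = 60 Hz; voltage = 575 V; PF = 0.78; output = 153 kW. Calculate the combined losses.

P_in = √3·V·I·cosφ = 1.732×575×217×0.78 = 168566 W
P_out = 153000 W
Losses = P_in − P_out = 168566 − 153000 = 15566 W

15600 W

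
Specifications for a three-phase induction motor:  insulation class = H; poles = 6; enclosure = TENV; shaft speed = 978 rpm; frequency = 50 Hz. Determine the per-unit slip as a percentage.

n_s = 120f/p = 120×50/6 = 1000 rpm
s = (n_s − n)/n_s = (1000 − 978)/1000 = 0.0220

2.20 %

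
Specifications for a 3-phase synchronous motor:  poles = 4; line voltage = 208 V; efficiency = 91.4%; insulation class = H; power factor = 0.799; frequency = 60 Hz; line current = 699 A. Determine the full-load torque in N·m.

P_in = √3·V·I·cosφ = 1.732 × 208 × 699 × 0.799 = 201203 W
P_out = η·P_in = 0.914 × 201203 = 183900 W
n = n_s = 120×60/4 = 1800 rpm (synchronous)
ω = 2π×1800/60 = 188.5 rad/s
τ = P_out/ω = 183900/188.5 = 976 N·m

976 N·m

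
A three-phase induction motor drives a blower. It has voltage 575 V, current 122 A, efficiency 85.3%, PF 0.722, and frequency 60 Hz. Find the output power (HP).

100 HP

P_in = √3·V·I·cosφ = 1.732 × 575 × 122 × 0.722 = 87723 W
P_out = η·P_in = 0.853 × 87723 = 74828 W
= 74828/746 = 100 HP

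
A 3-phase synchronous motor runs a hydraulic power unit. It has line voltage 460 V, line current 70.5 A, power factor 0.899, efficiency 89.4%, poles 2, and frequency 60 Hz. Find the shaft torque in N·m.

120 N·m

P_in = √3·V·I·cosφ = 1.732 × 460 × 70.5 × 0.899 = 50496 W
P_out = η·P_in = 0.894 × 50496 = 45143 W
n = n_s = 120×60/2 = 3600 rpm (synchronous)
ω = 2π×3600/60 = 377 rad/s
τ = P_out/ω = 45143/377 = 120 N·m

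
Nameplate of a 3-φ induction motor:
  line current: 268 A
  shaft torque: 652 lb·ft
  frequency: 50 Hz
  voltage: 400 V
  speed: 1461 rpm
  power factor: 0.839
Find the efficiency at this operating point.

86.8 %

τ = 652 lb·ft × 1.356 = 884.1 N·m
ω = 2π × 1461/60 = 153 rad/s; P_out = τω = 884.1 × 153 = 135267 W
P_in = √3·V_L·I_L·cosφ = 1.732 × 400 × 268 × 0.839 = 155777 W
η = P_out / P_in = 135267 / 155777 = 0.868 = 86.8%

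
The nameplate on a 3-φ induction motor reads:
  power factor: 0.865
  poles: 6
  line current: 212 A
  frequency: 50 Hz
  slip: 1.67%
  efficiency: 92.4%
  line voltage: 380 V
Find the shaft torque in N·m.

1080 N·m

P_in = √3·V·I·cosφ = 1.732 × 380 × 212 × 0.865 = 120693 W
P_out = η·P_in = 0.924 × 120693 = 111520 W
n_s = 120×50/6 = 1000 rpm; n = 1000×(1−0.0167) = 983 rpm
ω = 2π×983/60 = 102.9 rad/s
τ = P_out/ω = 111520/102.9 = 1080 N·m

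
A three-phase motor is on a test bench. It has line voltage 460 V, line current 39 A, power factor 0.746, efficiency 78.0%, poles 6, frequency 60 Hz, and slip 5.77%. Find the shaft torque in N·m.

153 N·m

P_in = √3·V·I·cosφ = 1.732 × 460 × 39 × 0.746 = 23180 W
P_out = η·P_in = 0.78 × 23180 = 18080 W
n_s = 120×60/6 = 1200 rpm; n = 1200×(1−0.0577) = 1131 rpm
ω = 2π×1131/60 = 118.4 rad/s
τ = P_out/ω = 18080/118.4 = 153 N·m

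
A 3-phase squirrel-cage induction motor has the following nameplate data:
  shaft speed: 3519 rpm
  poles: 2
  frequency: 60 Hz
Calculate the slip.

n_s = 120f/p = 120×60/2 = 3600 rpm
s = (n_s − n)/n_s = (3600 − 3519)/3600 = 0.0225

2.25 %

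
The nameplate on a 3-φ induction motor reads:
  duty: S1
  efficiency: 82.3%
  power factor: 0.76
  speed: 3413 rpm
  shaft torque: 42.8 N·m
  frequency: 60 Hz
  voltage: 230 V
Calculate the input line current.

61.4 A

ω = 2π×3413/60 = 357.4 rad/s; P_out = τω = 42.8 × 357.4 = 15297 W
P_in = P_out / η = 15297 / 0.823 = 18587 W
I_L = P_in / (√3·V_L·cosφ) = 18587 / (1.732 × 230 × 0.76) = 61.4 A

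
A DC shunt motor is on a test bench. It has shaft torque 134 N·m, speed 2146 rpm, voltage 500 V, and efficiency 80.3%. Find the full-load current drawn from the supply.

ω = 2π×2146/60 = 224.7 rad/s; P_out = τω = 134 × 224.7 = 30110 W
P_in = P_out / η = 30110 / 0.803 = 37497 W
I = P_in / V = 37497 / 500 = 75 A

75 A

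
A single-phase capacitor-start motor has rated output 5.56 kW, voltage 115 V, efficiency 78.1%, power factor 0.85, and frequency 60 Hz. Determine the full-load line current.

72.8 A

P_out = 5.56 kW = 5560 W
P_in = P_out / η = 5560 / 0.781 = 7119 W
I = P_in / (V·cosφ) = 7119 / (115 × 0.85) = 72.8 A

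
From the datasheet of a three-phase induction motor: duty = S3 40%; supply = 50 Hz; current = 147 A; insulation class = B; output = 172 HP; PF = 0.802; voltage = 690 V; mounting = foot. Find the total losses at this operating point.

P_in = √3·V·I·cosφ = 1.732×690×147×0.802 = 140893 W
P_out = 172×746 = 128312 W
Losses = P_in − P_out = 140893 − 128312 = 12581 W

12600 W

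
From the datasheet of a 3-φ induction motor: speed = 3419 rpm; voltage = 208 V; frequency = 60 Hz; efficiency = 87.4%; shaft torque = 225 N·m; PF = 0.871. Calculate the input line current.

294 A

ω = 2π×3419/60 = 358 rad/s; P_out = τω = 225 × 358 = 80550 W
P_in = P_out / η = 80550 / 0.874 = 92162 W
I_L = P_in / (√3·V_L·cosφ) = 92162 / (1.732 × 208 × 0.871) = 294 A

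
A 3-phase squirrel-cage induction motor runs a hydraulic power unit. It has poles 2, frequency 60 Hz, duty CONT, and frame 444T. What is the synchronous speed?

n_s = 120f/p = 120×60/2 = 3600 rpm

3600 rpm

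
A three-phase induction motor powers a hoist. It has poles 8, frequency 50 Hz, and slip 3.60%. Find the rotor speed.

723 rpm

n_s = 120f/p = 120×50/8 = 750 rpm
n = n_s(1 − s) = 750 × (1 − 0.036) = 723 rpm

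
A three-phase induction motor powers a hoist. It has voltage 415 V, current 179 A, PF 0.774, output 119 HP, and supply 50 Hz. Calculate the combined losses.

P_in = √3·V·I·cosφ = 1.732×415×179×0.774 = 99584 W
P_out = 119×746 = 88774 W
Losses = P_in − P_out = 99584 − 88774 = 10810 W

10.8 kW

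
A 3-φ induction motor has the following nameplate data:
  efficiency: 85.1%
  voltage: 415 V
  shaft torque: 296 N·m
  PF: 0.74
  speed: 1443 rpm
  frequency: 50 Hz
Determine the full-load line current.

98.8 A

ω = 2π×1443/60 = 151.1 rad/s; P_out = τω = 296 × 151.1 = 44726 W
P_in = P_out / η = 44726 / 0.851 = 52557 W
I_L = P_in / (√3·V_L·cosφ) = 52557 / (1.732 × 415 × 0.74) = 98.8 A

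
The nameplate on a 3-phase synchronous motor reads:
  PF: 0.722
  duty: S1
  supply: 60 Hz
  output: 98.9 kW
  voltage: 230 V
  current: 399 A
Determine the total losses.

P_in = √3·V·I·cosφ = 1.732×230×399×0.722 = 114759 W
P_out = 98900 W
Losses = P_in − P_out = 114759 − 98900 = 15859 W

15900 W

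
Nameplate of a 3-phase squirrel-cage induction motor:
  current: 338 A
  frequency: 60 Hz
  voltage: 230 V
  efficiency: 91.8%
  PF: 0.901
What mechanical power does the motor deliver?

111 kW

P_in = √3·V·I·cosφ = 1.732 × 230 × 338 × 0.901 = 121316 W
P_out = η·P_in = 0.918 × 121316 = 111368 W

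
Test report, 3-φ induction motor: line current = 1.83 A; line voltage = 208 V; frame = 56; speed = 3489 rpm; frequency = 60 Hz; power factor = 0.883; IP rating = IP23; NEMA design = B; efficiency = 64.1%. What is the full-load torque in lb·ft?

P_in = √3·V·I·cosφ = 1.732 × 208 × 1.83 × 0.883 = 582 W
P_out = η·P_in = 0.641 × 582 = 373 W
n = 3489 rpm
ω = 2π×3489/60 = 365.4 rad/s
τ = P_out/ω = 373/365.4 = 1.021 N·m
In lb·ft: 1.021/1.356 = 0.753 lb·ft

0.753 lb·ft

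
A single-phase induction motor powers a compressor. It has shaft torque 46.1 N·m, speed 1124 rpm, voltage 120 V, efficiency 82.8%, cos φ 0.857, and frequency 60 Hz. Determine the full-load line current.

ω = 2π×1124/60 = 117.7 rad/s; P_out = τω = 46.1 × 117.7 = 5426 W
P_in = P_out / η = 5426 / 0.828 = 6553 W
I = P_in / (V·cosφ) = 6553 / (120 × 0.857) = 63.7 A

63.7 A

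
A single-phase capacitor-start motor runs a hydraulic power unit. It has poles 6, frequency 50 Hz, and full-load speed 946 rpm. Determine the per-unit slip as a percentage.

n_s = 120f/p = 120×50/6 = 1000 rpm
s = (n_s − n)/n_s = (1000 − 946)/1000 = 0.0540

5.40 %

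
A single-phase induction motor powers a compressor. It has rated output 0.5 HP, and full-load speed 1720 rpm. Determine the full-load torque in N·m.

2.07 N·m

P_out = 0.5 × 746 = 373 W
ω = 2π × 1720/60 = 180.1 rad/s
τ = P_out/ω = 373/180.1 = 2.07 N·m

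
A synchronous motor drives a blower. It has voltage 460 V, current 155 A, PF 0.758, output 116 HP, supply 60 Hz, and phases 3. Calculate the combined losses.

7070 W

P_in = √3·V·I·cosφ = 1.732×460×155×0.758 = 93607 W
P_out = 116×746 = 86536 W
Losses = P_in − P_out = 93607 − 86536 = 7071 W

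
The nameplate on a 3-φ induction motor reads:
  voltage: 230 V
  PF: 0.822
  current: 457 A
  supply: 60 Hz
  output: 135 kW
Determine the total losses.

P_in = √3·V·I·cosφ = 1.732×230×457×0.822 = 149646 W
P_out = 135000 W
Losses = P_in − P_out = 149646 − 135000 = 14646 W

14.6 kW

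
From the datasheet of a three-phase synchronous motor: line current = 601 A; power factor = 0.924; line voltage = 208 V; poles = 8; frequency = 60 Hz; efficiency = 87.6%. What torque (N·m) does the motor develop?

P_in = √3·V·I·cosφ = 1.732 × 208 × 601 × 0.924 = 200059 W
P_out = η·P_in = 0.876 × 200059 = 175252 W
n = n_s = 120×60/8 = 900 rpm (synchronous)
ω = 2π×900/60 = 94.25 rad/s
τ = P_out/ω = 175252/94.25 = 1860 N·m

1860 N·m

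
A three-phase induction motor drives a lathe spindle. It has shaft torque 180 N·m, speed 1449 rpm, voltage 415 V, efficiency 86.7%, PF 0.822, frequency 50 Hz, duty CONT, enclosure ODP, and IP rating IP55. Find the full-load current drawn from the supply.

ω = 2π×1449/60 = 151.7 rad/s; P_out = τω = 180 × 151.7 = 27306 W
P_in = P_out / η = 27306 / 0.867 = 31495 W
I_L = P_in / (√3·V_L·cosφ) = 31495 / (1.732 × 415 × 0.822) = 53.3 A

53.3 A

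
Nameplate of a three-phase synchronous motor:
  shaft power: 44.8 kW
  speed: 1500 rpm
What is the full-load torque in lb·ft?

ω = 2π × 1500/60 = 157.1 rad/s
τ = P/ω = 44800/157.1 = 285.2 N·m
In lb·ft: 285.2/1.356 = 210 lb·ft

210 lb·ft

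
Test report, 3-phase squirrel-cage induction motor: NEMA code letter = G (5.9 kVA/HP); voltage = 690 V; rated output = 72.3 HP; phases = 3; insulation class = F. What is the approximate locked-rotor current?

357 A

S_LR = 5.9 × 72.3 = 426.57 kVA
I_LR = S_LR/(√3·V_L) = 426570/(1.732×690) = 357 A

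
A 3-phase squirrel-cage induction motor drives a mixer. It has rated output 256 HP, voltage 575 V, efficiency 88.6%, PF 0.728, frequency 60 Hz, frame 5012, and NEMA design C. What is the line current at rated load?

P_out = 256 × 746 = 190976 W
P_in = P_out / η = 190976 / 0.886 = 215549 W
I_L = P_in / (√3·V_L·cosφ) = 215549 / (1.732 × 575 × 0.728) = 297 A

297 A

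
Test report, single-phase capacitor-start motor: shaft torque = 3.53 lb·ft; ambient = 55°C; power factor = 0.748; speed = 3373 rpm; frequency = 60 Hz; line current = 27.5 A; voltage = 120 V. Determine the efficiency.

τ = 3.53 lb·ft × 1.356 = 4.787 N·m
ω = 2π × 3373/60 = 353.2 rad/s; P_out = τω = 4.787 × 353.2 = 1691 W
P_in = V·I·cosφ = 120 × 27.5 × 0.748 = 2468 W
η = P_out / P_in = 1691 / 2468 = 0.685 = 68.5%

68.5 %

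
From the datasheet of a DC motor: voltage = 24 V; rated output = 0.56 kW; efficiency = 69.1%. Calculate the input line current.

33.8 A

P_out = 0.56 kW = 560 W
P_in = P_out / η = 560 / 0.691 = 810 W
I = P_in / V = 810 / 24 = 33.8 A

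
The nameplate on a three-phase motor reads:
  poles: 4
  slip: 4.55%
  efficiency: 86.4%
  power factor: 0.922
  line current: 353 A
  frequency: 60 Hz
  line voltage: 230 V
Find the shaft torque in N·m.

P_in = √3·V·I·cosφ = 1.732 × 230 × 353 × 0.922 = 129653 W
P_out = η·P_in = 0.864 × 129653 = 112020 W
n_s = 120×60/4 = 1800 rpm; n = 1800×(1−0.0455) = 1718 rpm
ω = 2π×1718/60 = 179.9 rad/s
τ = P_out/ω = 112020/179.9 = 623 N·m

623 N·m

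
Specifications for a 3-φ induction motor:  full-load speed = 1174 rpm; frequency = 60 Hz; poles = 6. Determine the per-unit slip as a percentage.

n_s = 120f/p = 120×60/6 = 1200 rpm
s = (n_s − n)/n_s = (1200 − 1174)/1200 = 0.0217

2.17 %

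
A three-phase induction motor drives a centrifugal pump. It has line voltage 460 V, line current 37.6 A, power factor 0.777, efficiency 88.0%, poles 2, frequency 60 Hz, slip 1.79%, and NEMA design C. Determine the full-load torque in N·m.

P_in = √3·V·I·cosφ = 1.732 × 460 × 37.6 × 0.777 = 23276 W
P_out = η·P_in = 0.88 × 23276 = 20483 W
n_s = 120×60/2 = 3600 rpm; n = 3600×(1−0.0179) = 3536 rpm
ω = 2π×3536/60 = 370.3 rad/s
τ = P_out/ω = 20483/370.3 = 55.3 N·m

55.3 N·m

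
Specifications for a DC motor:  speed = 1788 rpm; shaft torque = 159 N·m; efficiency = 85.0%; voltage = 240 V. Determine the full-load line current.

146 A

ω = 2π×1788/60 = 187.2 rad/s; P_out = τω = 159 × 187.2 = 29765 W
P_in = P_out / η = 29765 / 0.850 = 35018 W
I = P_in / V = 35018 / 240 = 146 A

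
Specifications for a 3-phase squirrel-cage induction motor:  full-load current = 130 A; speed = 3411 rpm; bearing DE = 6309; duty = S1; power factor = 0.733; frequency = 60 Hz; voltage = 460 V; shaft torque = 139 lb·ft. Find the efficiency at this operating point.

τ = 139 lb·ft × 1.356 = 188.5 N·m
ω = 2π × 3411/60 = 357.2 rad/s; P_out = τω = 188.5 × 357.2 = 67332 W
P_in = √3·V_L·I_L·cosφ = 1.732 × 460 × 130 × 0.733 = 75919 W
η = P_out / P_in = 67332 / 75919 = 0.887 = 88.7%

88.7 %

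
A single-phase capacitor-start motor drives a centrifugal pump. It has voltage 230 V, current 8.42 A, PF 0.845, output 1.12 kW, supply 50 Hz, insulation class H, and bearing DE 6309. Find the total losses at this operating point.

P_in = V·I·cosφ = 230×8.42×0.845 = 1636 W
P_out = 1120 W
Losses = P_in − P_out = 1636 − 1120 = 516 W

516 W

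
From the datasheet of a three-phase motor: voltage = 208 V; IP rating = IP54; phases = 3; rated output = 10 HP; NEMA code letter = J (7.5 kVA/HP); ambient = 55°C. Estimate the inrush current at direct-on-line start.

S_LR = 7.5 × 10 = 75 kVA
I_LR = S_LR/(√3·V_L) = 75000/(1.732×208) = 208 A

208 A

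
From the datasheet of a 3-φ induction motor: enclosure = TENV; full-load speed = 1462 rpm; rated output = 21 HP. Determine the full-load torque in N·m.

102 N·m

P_out = 21 × 746 = 15666 W
ω = 2π × 1462/60 = 153.1 rad/s
τ = P_out/ω = 15666/153.1 = 102 N·m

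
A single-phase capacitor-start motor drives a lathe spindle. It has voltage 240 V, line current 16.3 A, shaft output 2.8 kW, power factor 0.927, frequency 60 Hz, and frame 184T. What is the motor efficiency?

77.2 %

P_out = 2.8 kW = 2800 W
P_in = V·I·cosφ = 240 × 16.3 × 0.927 = 3626 W
η = P_out / P_in = 2800 / 3626 = 0.772 = 77.2%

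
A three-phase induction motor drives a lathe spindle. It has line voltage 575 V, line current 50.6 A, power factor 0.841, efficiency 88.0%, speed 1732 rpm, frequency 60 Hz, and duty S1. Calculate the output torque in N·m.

206 N·m

P_in = √3·V·I·cosφ = 1.732 × 575 × 50.6 × 0.841 = 42380 W
P_out = η·P_in = 0.88 × 42380 = 37294 W
n = 1732 rpm
ω = 2π×1732/60 = 181.4 rad/s
τ = P_out/ω = 37294/181.4 = 206 N·m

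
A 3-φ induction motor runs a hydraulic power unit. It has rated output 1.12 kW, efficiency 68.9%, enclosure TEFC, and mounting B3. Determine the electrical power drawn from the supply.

P_out = 1120 W
P_in = P_out/η = 1120/0.689 = 1626 W = 1.63 kW

1.63 kW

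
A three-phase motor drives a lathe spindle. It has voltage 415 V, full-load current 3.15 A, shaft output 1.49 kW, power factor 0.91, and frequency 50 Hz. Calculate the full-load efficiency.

P_out = 1.49 kW = 1490 W
P_in = √3·V_L·I_L·cosφ = 1.732 × 415 × 3.15 × 0.91 = 2060 W
η = P_out / P_in = 1490 / 2060 = 0.723 = 72.3%

72.3 %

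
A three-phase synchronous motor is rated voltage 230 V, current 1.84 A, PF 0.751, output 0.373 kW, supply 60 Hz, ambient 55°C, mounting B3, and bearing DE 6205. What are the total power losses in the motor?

P_in = √3·V·I·cosφ = 1.732×230×1.84×0.751 = 550 W
P_out = 373 W
Losses = P_in − P_out = 550 − 373 = 177 W

177 W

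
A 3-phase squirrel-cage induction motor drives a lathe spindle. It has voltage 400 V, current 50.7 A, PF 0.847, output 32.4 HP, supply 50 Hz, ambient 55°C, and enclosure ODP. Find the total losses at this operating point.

5.58 kW

P_in = √3·V·I·cosφ = 1.732×400×50.7×0.847 = 29751 W
P_out = 32.4×746 = 24170 W
Losses = P_in − P_out = 29751 − 24170 = 5581 W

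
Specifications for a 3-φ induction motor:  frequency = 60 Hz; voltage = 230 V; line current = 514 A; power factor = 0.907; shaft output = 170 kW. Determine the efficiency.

P_out = 170 kW = 170000 W
P_in = √3·V_L·I_L·cosφ = 1.732 × 230 × 514 × 0.907 = 185715 W
η = P_out / P_in = 170000 / 185715 = 0.915 = 91.5%

91.5 %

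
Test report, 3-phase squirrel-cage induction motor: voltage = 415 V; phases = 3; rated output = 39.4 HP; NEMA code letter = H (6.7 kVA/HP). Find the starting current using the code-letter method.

S_LR = 6.7 × 39.4 = 263.98 kVA
I_LR = S_LR/(√3·V_L) = 263980/(1.732×415) = 367 A

367 A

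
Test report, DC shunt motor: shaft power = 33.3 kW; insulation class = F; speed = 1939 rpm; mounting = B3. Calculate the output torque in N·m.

164 N·m

ω = 2π × 1939/60 = 203.1 rad/s
τ = P/ω = 33300/203.1 = 164 N·m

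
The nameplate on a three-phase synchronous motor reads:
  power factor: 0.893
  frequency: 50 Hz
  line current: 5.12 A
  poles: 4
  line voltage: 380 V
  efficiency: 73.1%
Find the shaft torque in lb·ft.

10.3 lb·ft

P_in = √3·V·I·cosφ = 1.732 × 380 × 5.12 × 0.893 = 3009 W
P_out = η·P_in = 0.731 × 3009 = 2200 W
n = n_s = 120×50/4 = 1500 rpm (synchronous)
ω = 2π×1500/60 = 157.1 rad/s
τ = P_out/ω = 2200/157.1 = 14 N·m
In lb·ft: 14/1.356 = 10.3 lb·ft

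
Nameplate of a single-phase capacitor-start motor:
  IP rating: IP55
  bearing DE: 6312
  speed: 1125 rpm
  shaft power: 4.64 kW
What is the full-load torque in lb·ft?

ω = 2π × 1125/60 = 117.8 rad/s
τ = P/ω = 4640/117.8 = 39.39 N·m
In lb·ft: 39.39/1.356 = 29 lb·ft

29 lb·ft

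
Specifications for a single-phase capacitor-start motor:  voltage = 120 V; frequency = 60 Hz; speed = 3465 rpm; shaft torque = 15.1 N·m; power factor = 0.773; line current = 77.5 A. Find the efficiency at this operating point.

76.2 %

ω = 2π × 3465/60 = 362.9 rad/s; P_out = τω = 15.1 × 362.9 = 5480 W
P_in = V·I·cosφ = 120 × 77.5 × 0.773 = 7189 W
η = P_out / P_in = 5480 / 7189 = 0.762 = 76.2%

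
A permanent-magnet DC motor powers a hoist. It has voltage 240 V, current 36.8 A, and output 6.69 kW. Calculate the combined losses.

2140 W

P_in = V·I = 240×36.8 = 8832 W
P_out = 6690 W
Losses = P_in − P_out = 8832 − 6690 = 2142 W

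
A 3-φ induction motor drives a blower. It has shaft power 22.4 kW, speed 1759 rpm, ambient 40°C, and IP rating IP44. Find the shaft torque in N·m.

ω = 2π × 1759/60 = 184.2 rad/s
τ = P/ω = 22400/184.2 = 122 N·m

122 N·m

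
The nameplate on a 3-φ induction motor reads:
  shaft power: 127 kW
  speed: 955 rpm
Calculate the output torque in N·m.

1270 N·m

ω = 2π × 955/60 = 100 rad/s
τ = P/ω = 127000/100 = 1270 N·m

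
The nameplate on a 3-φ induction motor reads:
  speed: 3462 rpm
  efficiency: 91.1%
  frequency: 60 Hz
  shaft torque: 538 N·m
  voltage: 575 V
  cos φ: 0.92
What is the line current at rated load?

ω = 2π×3462/60 = 362.5 rad/s; P_out = τω = 538 × 362.5 = 195025 W
P_in = P_out / η = 195025 / 0.911 = 214078 W
I_L = P_in / (√3·V_L·cosφ) = 214078 / (1.732 × 575 × 0.92) = 234 A

234 A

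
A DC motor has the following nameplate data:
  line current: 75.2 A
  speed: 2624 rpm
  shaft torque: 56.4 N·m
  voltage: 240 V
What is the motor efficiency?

ω = 2π × 2624/60 = 274.8 rad/s; P_out = τω = 56.4 × 274.8 = 15499 W
P_in = V·I = 240 × 75.2 = 18048 W
η = P_out / P_in = 15499 / 18048 = 0.859 = 85.9%

85.9 %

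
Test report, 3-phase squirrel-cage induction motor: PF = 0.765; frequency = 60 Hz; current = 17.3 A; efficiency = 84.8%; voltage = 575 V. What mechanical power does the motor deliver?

11.2 kW

P_in = √3·V·I·cosφ = 1.732 × 575 × 17.3 × 0.765 = 13180 W
P_out = η·P_in = 0.848 × 13180 = 11177 W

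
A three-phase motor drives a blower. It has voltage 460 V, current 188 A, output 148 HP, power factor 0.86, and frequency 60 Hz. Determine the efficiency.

85.7 %

P_out = 148 × 746 = 110408 W
P_in = √3·V_L·I_L·cosφ = 1.732 × 460 × 188 × 0.86 = 128814 W
η = P_out / P_in = 110408 / 128814 = 0.857 = 85.7%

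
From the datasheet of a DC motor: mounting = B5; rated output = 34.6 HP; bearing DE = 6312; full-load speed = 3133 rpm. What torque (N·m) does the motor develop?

P_out = 34.6 × 746 = 25812 W
ω = 2π × 3133/60 = 328.1 rad/s
τ = P_out/ω = 25812/328.1 = 78.7 N·m

78.7 N·m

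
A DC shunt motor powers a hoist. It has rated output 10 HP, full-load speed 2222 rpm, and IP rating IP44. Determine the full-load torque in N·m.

P_out = 10 × 746 = 7460 W
ω = 2π × 2222/60 = 232.7 rad/s
τ = P_out/ω = 7460/232.7 = 32.1 N·m

32.1 N·m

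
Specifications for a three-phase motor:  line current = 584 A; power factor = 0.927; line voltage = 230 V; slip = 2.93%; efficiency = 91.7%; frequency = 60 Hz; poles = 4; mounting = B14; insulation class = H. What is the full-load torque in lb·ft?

797 lb·ft

P_in = √3·V·I·cosφ = 1.732 × 230 × 584 × 0.927 = 215659 W
P_out = η·P_in = 0.917 × 215659 = 197759 W
n_s = 120×60/4 = 1800 rpm; n = 1800×(1−0.0293) = 1747 rpm
ω = 2π×1747/60 = 182.9 rad/s
τ = P_out/ω = 197759/182.9 = 1081 N·m
In lb·ft: 1081/1.356 = 797 lb·ft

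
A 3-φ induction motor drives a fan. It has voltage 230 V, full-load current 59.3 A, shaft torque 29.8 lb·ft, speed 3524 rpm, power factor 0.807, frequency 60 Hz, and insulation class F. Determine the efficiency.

78.2 %

τ = 29.8 lb·ft × 1.356 = 40.41 N·m
ω = 2π × 3524/60 = 369 rad/s; P_out = τω = 40.41 × 369 = 14911 W
P_in = √3·V_L·I_L·cosφ = 1.732 × 230 × 59.3 × 0.807 = 19064 W
η = P_out / P_in = 14911 / 19064 = 0.782 = 78.2%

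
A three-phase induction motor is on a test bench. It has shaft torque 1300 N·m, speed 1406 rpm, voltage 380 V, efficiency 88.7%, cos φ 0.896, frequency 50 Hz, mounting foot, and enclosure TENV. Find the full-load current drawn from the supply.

ω = 2π×1406/60 = 147.2 rad/s; P_out = τω = 1300 × 147.2 = 191360 W
P_in = P_out / η = 191360 / 0.887 = 215738 W
I_L = P_in / (√3·V_L·cosφ) = 215738 / (1.732 × 380 × 0.896) = 366 A

366 A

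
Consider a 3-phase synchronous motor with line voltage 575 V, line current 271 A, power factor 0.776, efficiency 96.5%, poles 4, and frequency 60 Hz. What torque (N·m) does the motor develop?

P_in = √3·V·I·cosφ = 1.732 × 575 × 271 × 0.776 = 209434 W
P_out = η·P_in = 0.965 × 209434 = 202104 W
n = n_s = 120×60/4 = 1800 rpm (synchronous)
ω = 2π×1800/60 = 188.5 rad/s
τ = P_out/ω = 202104/188.5 = 1070 N·m

1070 N·m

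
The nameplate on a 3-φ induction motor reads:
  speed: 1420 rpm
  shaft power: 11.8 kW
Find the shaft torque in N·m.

ω = 2π × 1420/60 = 148.7 rad/s
τ = P/ω = 11800/148.7 = 79.4 N·m

79.4 N·m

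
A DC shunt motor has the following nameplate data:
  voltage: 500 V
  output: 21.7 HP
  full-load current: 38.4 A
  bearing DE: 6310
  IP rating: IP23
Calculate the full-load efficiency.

84.3 %

P_out = 21.7 × 746 = 16188 W
P_in = V·I = 500 × 38.4 = 19200 W
η = P_out / P_in = 16188 / 19200 = 0.843 = 84.3%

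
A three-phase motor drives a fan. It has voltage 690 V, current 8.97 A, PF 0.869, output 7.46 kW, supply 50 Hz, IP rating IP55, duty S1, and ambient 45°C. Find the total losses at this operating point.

1860 W

P_in = √3·V·I·cosφ = 1.732×690×8.97×0.869 = 9316 W
P_out = 7460 W
Losses = P_in − P_out = 9316 − 7460 = 1856 W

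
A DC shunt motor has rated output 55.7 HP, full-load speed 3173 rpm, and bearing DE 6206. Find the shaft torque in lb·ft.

P_out = 55.7 × 746 = 41552 W
ω = 2π × 3173/60 = 332.3 rad/s
τ = P_out/ω = 41552/332.3 = 125 N·m
In lb·ft: 125/1.356 = 92.2 lb·ft

92.2 lb·ft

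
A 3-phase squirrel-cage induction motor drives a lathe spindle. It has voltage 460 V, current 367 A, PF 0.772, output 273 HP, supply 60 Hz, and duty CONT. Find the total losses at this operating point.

22100 W

P_in = √3·V·I·cosφ = 1.732×460×367×0.772 = 225730 W
P_out = 273×746 = 203658 W
Losses = P_in − P_out = 225730 − 203658 = 22072 W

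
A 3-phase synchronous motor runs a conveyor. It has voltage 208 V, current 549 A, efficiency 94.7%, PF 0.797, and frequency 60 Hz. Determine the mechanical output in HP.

P_in = √3·V·I·cosφ = 1.732 × 208 × 549 × 0.797 = 157631 W
P_out = η·P_in = 0.947 × 157631 = 149277 W
= 149277/746 = 200 HP

200 HP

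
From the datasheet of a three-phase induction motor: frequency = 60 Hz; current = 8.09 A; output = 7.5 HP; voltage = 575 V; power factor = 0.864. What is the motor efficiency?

80.4 %

P_out = 7.5 × 746 = 5595 W
P_in = √3·V_L·I_L·cosφ = 1.732 × 575 × 8.09 × 0.864 = 6961 W
η = P_out / P_in = 5595 / 6961 = 0.804 = 80.4%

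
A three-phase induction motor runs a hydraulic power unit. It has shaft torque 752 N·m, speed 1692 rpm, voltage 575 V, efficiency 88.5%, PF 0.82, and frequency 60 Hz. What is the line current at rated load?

ω = 2π×1692/60 = 177.2 rad/s; P_out = τω = 752 × 177.2 = 133254 W
P_in = P_out / η = 133254 / 0.885 = 150569 W
I_L = P_in / (√3·V_L·cosφ) = 150569 / (1.732 × 575 × 0.82) = 184 A

184 A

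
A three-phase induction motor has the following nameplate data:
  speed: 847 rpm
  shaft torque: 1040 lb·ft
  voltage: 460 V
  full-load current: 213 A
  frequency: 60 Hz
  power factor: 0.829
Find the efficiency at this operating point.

τ = 1040 lb·ft × 1.356 = 1410 N·m
ω = 2π × 847/60 = 88.7 rad/s; P_out = τω = 1410 × 88.7 = 125067 W
P_in = √3·V_L·I_L·cosφ = 1.732 × 460 × 213 × 0.829 = 140682 W
η = P_out / P_in = 125067 / 140682 = 0.889 = 88.9%

88.9 %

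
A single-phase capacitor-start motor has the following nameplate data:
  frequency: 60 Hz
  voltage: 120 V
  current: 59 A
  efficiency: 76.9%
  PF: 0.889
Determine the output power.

4.84 kW

P_in = V·I·cosφ = 120 × 59 × 0.889 = 6294 W
P_out = η·P_in = 0.769 × 6294 = 4840 W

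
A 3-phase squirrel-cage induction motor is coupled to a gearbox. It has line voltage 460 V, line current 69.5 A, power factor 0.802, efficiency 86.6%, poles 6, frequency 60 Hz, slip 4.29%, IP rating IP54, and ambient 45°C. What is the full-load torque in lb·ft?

236 lb·ft

P_in = √3·V·I·cosφ = 1.732 × 460 × 69.5 × 0.802 = 44408 W
P_out = η·P_in = 0.866 × 44408 = 38457 W
n_s = 120×60/6 = 1200 rpm; n = 1200×(1−0.0429) = 1149 rpm
ω = 2π×1149/60 = 120.3 rad/s
τ = P_out/ω = 38457/120.3 = 319.7 N·m
In lb·ft: 319.7/1.356 = 236 lb·ft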